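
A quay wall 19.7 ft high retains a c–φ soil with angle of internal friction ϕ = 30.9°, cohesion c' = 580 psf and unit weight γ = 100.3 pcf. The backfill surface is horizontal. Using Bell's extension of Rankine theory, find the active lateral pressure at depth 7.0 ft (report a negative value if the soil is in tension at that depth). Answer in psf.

-432 psf

K_a = (1 − sin φ)/(1 + sin φ) = 0.3214.
σ_a = K_a γ z − 2c√K_a = 0.3214×100.3×7.0 − 2×580×0.5669 = -432.0 psf.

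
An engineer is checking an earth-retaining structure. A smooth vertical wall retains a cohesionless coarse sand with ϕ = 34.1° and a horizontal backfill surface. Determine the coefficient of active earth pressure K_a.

0.282

K_a = tan²(45° − φ/2) = tan²(27.95°) = 0.2815.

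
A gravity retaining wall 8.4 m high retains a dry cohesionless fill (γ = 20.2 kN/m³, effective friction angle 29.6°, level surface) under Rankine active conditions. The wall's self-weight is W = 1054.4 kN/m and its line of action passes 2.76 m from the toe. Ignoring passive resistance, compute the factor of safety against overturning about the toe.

4.31

K_a = tan²(45° − 29.6°/2) = 0.3387.
P_a = ½K_aγH² = 0.5×0.3387×20.2×8.4² = 241.4 kN/m, acting at H/3 = 2.800 m above the base.
Overturning moment M_o = P_a × H/3 = 241.4 × 2.800 = 675.9.
Resisting moment M_r = W × 2.76 = 1054.4 × 2.76 = 2910.
FS_overturning = M_r/M_o = 2910/675.9 = 4.305.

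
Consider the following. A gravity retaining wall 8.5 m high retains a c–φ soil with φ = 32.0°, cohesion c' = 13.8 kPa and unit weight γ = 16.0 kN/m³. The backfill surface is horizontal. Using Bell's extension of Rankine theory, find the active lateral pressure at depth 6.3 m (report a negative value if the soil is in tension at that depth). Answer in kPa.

K_a = (1 − sin φ)/(1 + sin φ) = 0.3073.
σ_a = K_a γ z − 2c√K_a = 0.3073×16.0×6.3 − 2×13.8×0.5543 = 15.67 kPa.

15.7 kPa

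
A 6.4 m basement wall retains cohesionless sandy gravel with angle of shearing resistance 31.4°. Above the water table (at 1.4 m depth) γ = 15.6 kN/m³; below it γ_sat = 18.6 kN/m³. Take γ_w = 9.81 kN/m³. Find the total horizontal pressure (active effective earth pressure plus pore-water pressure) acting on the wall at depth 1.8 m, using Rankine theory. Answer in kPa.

K_a = (1 − sin φ)/(1 + sin φ) = 0.3149.
γ' = 18.6 − 9.81 = 8.790 kN/m³.
Effective vertical stress at 1.8 m: σ'_v = 15.6×1.4 + 8.790×0.400 = 25.36 kPa.
σ'_h = K_a σ'_v = 0.3149 × 25.36 = 7.985 kPa; u = γ_w × 0.400 = 3.924 kPa.
Total σ_h = 7.985 + 3.924 = 11.91 kPa.

11.9 kPa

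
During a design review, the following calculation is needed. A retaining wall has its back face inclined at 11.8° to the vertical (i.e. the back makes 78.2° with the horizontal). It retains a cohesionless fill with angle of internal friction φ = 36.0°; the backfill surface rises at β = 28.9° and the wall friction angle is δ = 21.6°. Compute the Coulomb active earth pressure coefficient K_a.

K_a = sin²(α+φ) / [sin²α · sin(α−δ) · (1 + √{sin(φ+δ)sin(φ−β) / (sin(α−δ)sin(α+β))})²].
With α = 78.2°, φ = 36.0°, δ = 21.6°, β = 28.9°: K_a = 0.5609.

0.561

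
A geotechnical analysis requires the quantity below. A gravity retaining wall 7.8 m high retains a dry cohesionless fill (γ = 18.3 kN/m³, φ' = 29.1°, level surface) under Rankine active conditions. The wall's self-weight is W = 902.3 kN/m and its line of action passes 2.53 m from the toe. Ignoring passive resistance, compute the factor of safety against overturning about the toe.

K_a = tan²(45° − 29.1°/2) = 0.3456.
P_a = ½K_aγH² = 0.5×0.3456×18.3×7.8² = 192.4 kN/m, acting at H/3 = 2.600 m above the base.
Overturning moment M_o = P_a × H/3 = 192.4 × 2.600 = 500.2.
Resisting moment M_r = W × 2.53 = 902.3 × 2.53 = 2283.
FS_overturning = M_r/M_o = 2283/500.2 = 4.564.

4.56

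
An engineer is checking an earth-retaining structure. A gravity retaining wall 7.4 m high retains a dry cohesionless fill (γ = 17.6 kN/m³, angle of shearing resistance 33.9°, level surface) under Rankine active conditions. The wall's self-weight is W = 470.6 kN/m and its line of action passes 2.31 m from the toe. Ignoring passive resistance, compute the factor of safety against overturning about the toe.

K_a = tan²(45° − 33.9°/2) = 0.2839.
P_a = ½K_aγH² = 0.5×0.2839×17.6×7.4² = 136.8 kN/m, acting at H/3 = 2.467 m above the base.
Overturning moment M_o = P_a × H/3 = 136.8 × 2.467 = 337.5.
Resisting moment M_r = W × 2.31 = 470.6 × 2.31 = 1087.
FS_overturning = M_r/M_o = 1087/337.5 = 3.221.

3.22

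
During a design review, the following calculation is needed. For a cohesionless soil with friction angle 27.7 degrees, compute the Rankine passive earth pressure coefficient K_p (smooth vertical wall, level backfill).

2.74

K_p = (1 + sin φ)/(1 − sin φ) = tan²(45° + 27.7°/2) = 2.737.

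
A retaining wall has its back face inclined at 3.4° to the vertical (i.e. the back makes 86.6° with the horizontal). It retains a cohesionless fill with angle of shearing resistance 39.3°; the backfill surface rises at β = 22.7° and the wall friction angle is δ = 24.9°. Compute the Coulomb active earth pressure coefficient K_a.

K_a = sin²(α+φ) / [sin²α · sin(α−δ) · (1 + √{sin(φ+δ)sin(φ−β) / (sin(α−δ)sin(α+β))})²].
With α = 86.6°, φ = 39.3°, δ = 24.9°, β = 22.7°: K_a = 0.3088.

0.309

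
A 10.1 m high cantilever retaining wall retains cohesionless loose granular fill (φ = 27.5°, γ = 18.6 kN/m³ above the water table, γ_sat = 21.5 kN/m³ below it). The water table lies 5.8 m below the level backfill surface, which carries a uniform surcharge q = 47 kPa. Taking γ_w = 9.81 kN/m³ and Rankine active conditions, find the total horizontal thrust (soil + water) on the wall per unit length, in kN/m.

K_a = tan²(45° − φ/2) = 0.3682.
γ' = 21.5 − 9.81 = 11.69 kN/m³. h₂ = H − d_w = 4.3 m.
σ'_h: at surface K_a·q = 17.31; at WT K_a(q+γd_w) = 57.03; at base K_a(q+γd_w+γ'h₂) = 75.54 kPa.
P₁ = ½(17.31+57.03)×5.8 = 215.6; P₂ = ½(57.03+75.54)×4.3 = 285.0; P_w = ½γ_w h₂² = 90.69.
Total = 215.6+285.0+90.69 = 591.3 kN/m.

591 kN/m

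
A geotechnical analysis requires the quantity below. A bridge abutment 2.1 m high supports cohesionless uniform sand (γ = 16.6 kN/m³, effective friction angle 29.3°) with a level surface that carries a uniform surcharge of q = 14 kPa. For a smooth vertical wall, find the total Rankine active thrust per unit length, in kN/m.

K_a = tan²(45° − φ/2) = 0.3428.
Soil triangle: ½ K_a γ H² = 0.5×0.3428×16.6×2.1² = 12.55 kN/m.
Surcharge rectangle: K_a q H = 0.3428×14×2.1 = 10.08 kN/m.
Total = 12.55 + 10.08 = 22.63 kN/m.

22.6 kN/m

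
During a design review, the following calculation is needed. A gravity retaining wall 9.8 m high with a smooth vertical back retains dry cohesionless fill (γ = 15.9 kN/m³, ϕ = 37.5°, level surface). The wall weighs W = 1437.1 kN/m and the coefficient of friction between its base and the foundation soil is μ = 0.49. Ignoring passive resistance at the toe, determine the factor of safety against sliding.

3.79

K_a = tan²(45° − 37.5°/2) = 0.2432.
P_a = ½K_aγH² = 0.5×0.2432×15.9×9.8² = 185.7 kN/m, acting at H/3 = 3.267 m above the base.
FS_sliding = μW / P_a = 0.49×1437.1 / 185.7 = 3.792.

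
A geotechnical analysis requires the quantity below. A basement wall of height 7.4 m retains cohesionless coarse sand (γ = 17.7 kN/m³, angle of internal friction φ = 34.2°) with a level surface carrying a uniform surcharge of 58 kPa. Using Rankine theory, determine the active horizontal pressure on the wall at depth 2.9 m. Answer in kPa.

30.6 kPa

K_a = (1 − sin φ)/(1 + sin φ) = 0.2803.
σ_v = γz + q = 17.7 × 2.9 + 58 = 109.3 kPa.
σ_h = K_a σ_v = 0.2803 × 109.3 = 30.65 kPa.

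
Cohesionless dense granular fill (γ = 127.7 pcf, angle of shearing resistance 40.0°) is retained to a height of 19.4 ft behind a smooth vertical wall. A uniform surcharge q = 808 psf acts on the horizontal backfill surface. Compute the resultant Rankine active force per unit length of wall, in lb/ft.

8630 lb/ft

K_a = tan²(45° − φ/2) = 0.2174.
Soil triangle: ½ K_a γ H² = 0.5×0.2174×127.7×19.4² = 5225 lb/ft.
Surcharge rectangle: K_a q H = 0.2174×808×19.4 = 3408 lb/ft.
Total = 5225 + 3408 = 8634 lb/ft.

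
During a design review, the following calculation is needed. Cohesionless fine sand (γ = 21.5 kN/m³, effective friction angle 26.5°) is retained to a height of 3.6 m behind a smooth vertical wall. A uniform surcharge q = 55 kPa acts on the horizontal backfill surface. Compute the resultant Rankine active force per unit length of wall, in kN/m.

129 kN/m

K_a = tan²(45° − φ/2) = 0.3829.
Soil triangle: ½ K_a γ H² = 0.5×0.3829×21.5×3.6² = 53.35 kN/m.
Surcharge rectangle: K_a q H = 0.3829×55×3.6 = 75.82 kN/m.
Total = 53.35 + 75.82 = 129.2 kN/m.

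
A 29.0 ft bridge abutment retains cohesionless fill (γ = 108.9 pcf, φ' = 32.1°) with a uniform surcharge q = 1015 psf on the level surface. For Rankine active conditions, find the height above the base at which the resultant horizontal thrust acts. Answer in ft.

11.6 ft

K_a = 0.3060.
Triangular part P₁ = ½K_aγH² = 14010 at H/3 = 9.667 ft; rectangular part P₂ = K_a q H = 9007 at H/2 = 14.50 ft.
ȳ = (P₁·9.667 + P₂·14.50)/(P₁+P₂) = 11.56 ft.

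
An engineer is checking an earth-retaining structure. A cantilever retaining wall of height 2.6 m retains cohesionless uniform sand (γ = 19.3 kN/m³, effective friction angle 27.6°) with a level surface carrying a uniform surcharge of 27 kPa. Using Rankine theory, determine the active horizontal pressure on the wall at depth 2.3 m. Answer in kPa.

K_a = (1 − sin φ)/(1 + sin φ) = 0.3668.
σ_v = γz + q = 19.3 × 2.3 + 27 = 71.39 kPa.
σ_h = K_a σ_v = 0.3668 × 71.39 = 26.18 kPa.

26.2 kPa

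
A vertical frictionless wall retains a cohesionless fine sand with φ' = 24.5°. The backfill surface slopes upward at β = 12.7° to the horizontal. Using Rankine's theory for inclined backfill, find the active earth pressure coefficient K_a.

K_a = cos β · (cos β − √(cos²β − cos²φ)) / (cos β + √(cos²β − cos²φ)).
cos β = 0.9755, cos φ = 0.9100, √(cos²β − cos²φ) = 0.3516.
K_a = 0.9755 × (0.9755 − 0.3516)/(0.9755 + 0.3516) = 0.4586.

0.459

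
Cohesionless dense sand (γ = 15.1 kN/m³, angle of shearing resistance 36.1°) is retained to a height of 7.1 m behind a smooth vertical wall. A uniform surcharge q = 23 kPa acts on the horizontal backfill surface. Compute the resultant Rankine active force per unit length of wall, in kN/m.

141 kN/m

K_a = tan²(45° − φ/2) = 0.2585.
Soil triangle: ½ K_a γ H² = 0.5×0.2585×15.1×7.1² = 98.38 kN/m.
Surcharge rectangle: K_a q H = 0.2585×23×7.1 = 42.21 kN/m.
Total = 98.38 + 42.21 = 140.6 kN/m.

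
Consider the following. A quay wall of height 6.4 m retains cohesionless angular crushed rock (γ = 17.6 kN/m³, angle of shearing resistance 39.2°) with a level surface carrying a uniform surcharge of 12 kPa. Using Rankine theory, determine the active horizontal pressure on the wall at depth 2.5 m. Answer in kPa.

K_a = (1 − sin φ)/(1 + sin φ) = 0.2255.
σ_v = γz + q = 17.6 × 2.5 + 12 = 56.00 kPa.
σ_h = K_a σ_v = 0.2255 × 56.00 = 12.63 kPa.

12.6 kPa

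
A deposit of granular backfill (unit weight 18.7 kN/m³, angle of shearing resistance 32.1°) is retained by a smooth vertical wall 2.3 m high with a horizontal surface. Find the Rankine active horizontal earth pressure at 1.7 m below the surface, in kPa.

K_a = (1 − sin φ)/(1 + sin φ) = 0.3060.
σ_h = K_a γ z = 0.3060 × 18.7 × 1.7 = 9.728 kPa.

9.73 kPa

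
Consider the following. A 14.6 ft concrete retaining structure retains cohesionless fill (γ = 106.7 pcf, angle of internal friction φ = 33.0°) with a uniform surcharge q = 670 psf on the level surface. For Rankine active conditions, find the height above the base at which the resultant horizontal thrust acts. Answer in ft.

K_a = 0.2948.
Triangular part P₁ = ½K_aγH² = 3353 at H/3 = 4.867 ft; rectangular part P₂ = K_a q H = 2884 at H/2 = 7.300 ft.
ȳ = (P₁·4.867 + P₂·7.300)/(P₁+P₂) = 5.992 ft.

5.99 ft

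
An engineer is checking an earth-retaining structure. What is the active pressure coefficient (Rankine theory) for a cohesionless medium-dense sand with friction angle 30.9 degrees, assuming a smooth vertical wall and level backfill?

K_a = (1 − sin φ)/(1 + sin φ) = (1 − sin 30.9°)/(1 + sin 30.9°) = 0.3214.

0.321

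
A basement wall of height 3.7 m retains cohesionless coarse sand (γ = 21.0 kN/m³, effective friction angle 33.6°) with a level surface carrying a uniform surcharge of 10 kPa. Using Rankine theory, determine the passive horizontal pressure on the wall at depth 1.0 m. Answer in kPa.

K_p = (1 + sin φ)/(1 − sin φ) = 3.478.
σ_v = γz + q = 21.0 × 1.0 + 10 = 31.00 kPa.
σ_h = K_p σ_v = 3.478 × 31.00 = 107.8 kPa.

108 kPa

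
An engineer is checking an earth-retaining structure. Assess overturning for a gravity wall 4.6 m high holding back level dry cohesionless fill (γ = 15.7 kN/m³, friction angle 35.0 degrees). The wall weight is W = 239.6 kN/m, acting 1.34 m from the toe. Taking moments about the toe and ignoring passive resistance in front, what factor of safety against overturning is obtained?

K_a = tan²(45° − 35.0°/2) = 0.2710.
P_a = ½K_aγH² = 0.5×0.2710×15.7×4.6² = 45.01 kN/m, acting at H/3 = 1.533 m above the base.
Overturning moment M_o = P_a × H/3 = 45.01 × 1.533 = 69.02.
Resisting moment M_r = W × 1.34 = 239.6 × 1.34 = 321.1.
FS_overturning = M_r/M_o = 321.1/69.02 = 4.652.

4.65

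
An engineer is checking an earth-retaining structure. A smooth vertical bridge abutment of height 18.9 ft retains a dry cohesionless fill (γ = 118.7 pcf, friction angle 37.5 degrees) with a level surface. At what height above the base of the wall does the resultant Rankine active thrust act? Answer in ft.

6.30 ft

K_a = 0.2432.
The pressure distribution is triangular, so the resultant acts at H/3 above the base = 18.9/3 = 6.300 ft.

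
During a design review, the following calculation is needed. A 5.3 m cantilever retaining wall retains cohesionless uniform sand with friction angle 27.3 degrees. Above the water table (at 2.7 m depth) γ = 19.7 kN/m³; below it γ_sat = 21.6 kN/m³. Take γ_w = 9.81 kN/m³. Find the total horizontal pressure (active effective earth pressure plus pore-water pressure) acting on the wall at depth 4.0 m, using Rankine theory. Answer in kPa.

K_a = (1 − sin φ)/(1 + sin φ) = 0.3711.
γ' = 21.6 − 9.81 = 11.79 kN/m³.
Effective vertical stress at 4.0 m: σ'_v = 19.7×2.7 + 11.79×1.30 = 68.52 kPa.
σ'_h = K_a σ'_v = 0.3711 × 68.52 = 25.43 kPa; u = γ_w × 1.30 = 12.75 kPa.
Total σ_h = 25.43 + 12.75 = 38.18 kPa.

38.2 kPa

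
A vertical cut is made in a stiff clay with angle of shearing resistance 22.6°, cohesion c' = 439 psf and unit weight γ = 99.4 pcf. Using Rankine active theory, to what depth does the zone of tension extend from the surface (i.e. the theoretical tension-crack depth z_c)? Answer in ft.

13.2 ft

K_a = tan²(45° − 22.6°/2) = 0.4448; √K_a = 0.6669.
The active pressure is zero where K_a γ z = 2c√K_a, so z_c = 2c/(γ√K_a) = 2×439/(99.4×0.6669) = 13.24 ft.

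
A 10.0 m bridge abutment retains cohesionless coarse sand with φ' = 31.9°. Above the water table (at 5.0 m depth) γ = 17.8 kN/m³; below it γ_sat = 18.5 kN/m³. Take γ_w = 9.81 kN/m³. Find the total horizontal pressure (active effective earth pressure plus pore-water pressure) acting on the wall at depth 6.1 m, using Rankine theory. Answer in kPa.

K_a = (1 − sin φ)/(1 + sin φ) = 0.3085.
γ' = 18.5 − 9.81 = 8.690 kN/m³.
Effective vertical stress at 6.1 m: σ'_v = 17.8×5.0 + 8.690×1.10 = 98.56 kPa.
σ'_h = K_a σ'_v = 0.3085 × 98.56 = 30.41 kPa; u = γ_w × 1.10 = 10.79 kPa.
Total σ_h = 30.41 + 10.79 = 41.20 kPa.

41.2 kPa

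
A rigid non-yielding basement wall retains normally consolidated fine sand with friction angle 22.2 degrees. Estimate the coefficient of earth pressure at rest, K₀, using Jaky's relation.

0.622

K₀ = 1 − sin φ' = 1 − sin 22.2° = 0.6222.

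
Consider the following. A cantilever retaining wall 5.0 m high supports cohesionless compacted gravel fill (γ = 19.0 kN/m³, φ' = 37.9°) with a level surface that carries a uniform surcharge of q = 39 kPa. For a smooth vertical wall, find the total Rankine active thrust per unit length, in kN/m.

K_a = tan²(45° − φ/2) = 0.2389.
Soil triangle: ½ K_a γ H² = 0.5×0.2389×19.0×5.0² = 56.75 kN/m.
Surcharge rectangle: K_a q H = 0.2389×39×5.0 = 46.59 kN/m.
Total = 56.75 + 46.59 = 103.3 kN/m.

103 kN/m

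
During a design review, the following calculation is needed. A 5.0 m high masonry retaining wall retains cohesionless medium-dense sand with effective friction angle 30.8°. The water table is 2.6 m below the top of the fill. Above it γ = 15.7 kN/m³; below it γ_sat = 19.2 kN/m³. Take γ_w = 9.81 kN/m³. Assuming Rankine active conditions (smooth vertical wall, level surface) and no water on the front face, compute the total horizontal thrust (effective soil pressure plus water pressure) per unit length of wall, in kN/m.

K_a = tan²(45° − φ/2) = 0.3227.
γ' = 19.2 − 9.81 = 9.390 kN/m³. Depth below WT = 2.4 m.
σ'_h at WT = K_a γ d_w = 13.17 kPa; at base = 13.17 + K_a γ' × 2.4 = 20.45 kPa.
P₁ (0–2.6 m) = ½×13.17×2.6 = 17.13. P₂ (2.6–5.0 m) = ½(13.17+20.45)×2.4 = 40.34.
P_w = ½ γ_w h₂² = 0.5×9.81×2.4² = 28.25. Total = 17.13+40.34+28.25 = 85.72 kN/m.

85.7 kN/m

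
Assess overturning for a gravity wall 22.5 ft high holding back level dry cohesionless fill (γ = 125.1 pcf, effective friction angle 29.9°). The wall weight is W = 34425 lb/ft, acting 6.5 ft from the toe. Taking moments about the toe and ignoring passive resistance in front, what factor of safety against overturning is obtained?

2.82

K_a = tan²(45° − 29.9°/2) = 0.3347.
P_a = ½K_aγH² = 0.5×0.3347×125.1×22.5² = 10600 lb/ft, acting at H/3 = 7.500 ft above the base.
Overturning moment M_o = P_a × H/3 = 10600 × 7.500 = 79480.
Resisting moment M_r = W × 6.5 = 34425 × 6.5 = 223800.
FS_overturning = M_r/M_o = 223800/79480 = 2.815.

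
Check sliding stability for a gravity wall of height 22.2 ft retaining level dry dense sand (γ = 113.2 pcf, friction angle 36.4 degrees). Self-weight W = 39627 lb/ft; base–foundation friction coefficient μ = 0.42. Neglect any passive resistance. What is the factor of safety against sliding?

2.34

K_a = tan²(45° − 36.4°/2) = 0.2552.
P_a = ½K_aγH² = 0.5×0.2552×113.2×22.2² = 7118 lb/ft, acting at H/3 = 7.400 ft above the base.
FS_sliding = μW / P_a = 0.42×39627 / 7118 = 2.338.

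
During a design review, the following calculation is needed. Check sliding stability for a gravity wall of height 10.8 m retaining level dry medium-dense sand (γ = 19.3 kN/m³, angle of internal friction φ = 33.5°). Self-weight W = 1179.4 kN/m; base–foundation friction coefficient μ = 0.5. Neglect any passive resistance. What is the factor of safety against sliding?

1.81

K_a = tan²(45° − 33.5°/2) = 0.2887.
P_a = ½K_aγH² = 0.5×0.2887×19.3×10.8² = 325.0 kN/m, acting at H/3 = 3.600 m above the base.
FS_sliding = μW / P_a = 0.5×1179.4 / 325.0 = 1.815.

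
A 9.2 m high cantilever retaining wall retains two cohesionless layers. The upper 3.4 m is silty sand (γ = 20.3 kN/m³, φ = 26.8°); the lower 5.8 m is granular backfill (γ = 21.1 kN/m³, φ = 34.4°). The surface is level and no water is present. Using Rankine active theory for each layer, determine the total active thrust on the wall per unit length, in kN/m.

K_a1 = tan²(45°−26.8°/2) = 0.3785; K_a2 = tan²(45°−34.4°/2) = 0.2780.
Layer 1: σ at base = K_a1 γ₁ h₁ = 26.12 kPa; P₁ = ½×26.12×3.4 = 44.41.
Layer 2: σ_v at top = γ₁h₁ = 69.02; σ_h top = K_a2×69.02 = 19.19; σ_h base = K_a2×(69.02+21.1×5.8) = 53.21.
P₂ = ½(19.19+53.21)×5.8 = 209.9. Total P_a = 44.41+209.9 = 254.3 kN/m.

254 kN/m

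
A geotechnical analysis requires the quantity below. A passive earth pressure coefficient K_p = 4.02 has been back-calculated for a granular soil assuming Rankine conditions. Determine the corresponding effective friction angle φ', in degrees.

37.0°

K_p = (1+sin φ)/(1−sin φ) ⇒ sin φ = (K_p − 1)/(K_p + 1) = 0.6016.
φ = arcsin(0.6016) = 36.98°.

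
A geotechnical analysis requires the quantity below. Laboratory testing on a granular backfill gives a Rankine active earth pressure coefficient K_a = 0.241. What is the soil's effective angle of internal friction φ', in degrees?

K_a = tan²(45° − φ/2) ⇒ 45° − φ/2 = arctan(√0.241) = 26.15°.
φ = 2(45° − 26.15°) = 37.71°.

37.7°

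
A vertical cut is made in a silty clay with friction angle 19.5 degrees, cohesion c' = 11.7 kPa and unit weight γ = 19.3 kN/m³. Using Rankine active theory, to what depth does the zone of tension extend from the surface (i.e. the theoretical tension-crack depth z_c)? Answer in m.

K_a = tan²(45° − 19.5°/2) = 0.4995; √K_a = 0.7067.
The active pressure is zero where K_a γ z = 2c√K_a, so z_c = 2c/(γ√K_a) = 2×11.7/(19.3×0.7067) = 1.716 m.

1.72 m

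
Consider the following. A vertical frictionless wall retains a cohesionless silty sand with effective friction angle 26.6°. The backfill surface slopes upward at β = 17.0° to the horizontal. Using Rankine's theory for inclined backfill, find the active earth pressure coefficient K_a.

K_a = cos β · (cos β − √(cos²β − cos²φ)) / (cos β + √(cos²β − cos²φ)).
cos β = 0.9563, cos φ = 0.8942, √(cos²β − cos²φ) = 0.3391.
K_a = 0.9563 × (0.9563 − 0.3391)/(0.9563 + 0.3391) = 0.4556.

0.456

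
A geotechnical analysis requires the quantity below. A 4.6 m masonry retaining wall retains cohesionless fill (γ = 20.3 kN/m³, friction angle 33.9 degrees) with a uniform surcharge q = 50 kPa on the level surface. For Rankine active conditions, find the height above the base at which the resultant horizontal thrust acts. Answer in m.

1.93 m

K_a = 0.2839.
Triangular part P₁ = ½K_aγH² = 60.98 at H/3 = 1.533 m; rectangular part P₂ = K_a q H = 65.30 at H/2 = 2.300 m.
ȳ = (P₁·1.533 + P₂·2.300)/(P₁+P₂) = 1.930 m.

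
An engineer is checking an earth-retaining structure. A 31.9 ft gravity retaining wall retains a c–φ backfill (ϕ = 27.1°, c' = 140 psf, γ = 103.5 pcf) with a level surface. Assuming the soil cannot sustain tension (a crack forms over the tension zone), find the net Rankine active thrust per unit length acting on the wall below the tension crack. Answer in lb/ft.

K_a = 0.3741; √K_a = 0.6116.
Tension-crack depth z_c = 2c/(γ√K_a) = 2×140/(103.5×0.6116) = 4.423 ft.
σ_a at base = K_a γ H − 2c√K_a = 0.3741×103.5×31.9 − 2×140×0.6116 = 1064 psf.
P_a = ½ × 1064 × (H − z_c) = 0.5×1064×27.48 = 14610 lb/ft.

14600 lb/ft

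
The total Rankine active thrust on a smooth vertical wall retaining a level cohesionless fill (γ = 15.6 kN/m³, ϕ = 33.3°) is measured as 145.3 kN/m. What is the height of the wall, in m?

K_a = 0.2911. P_a = ½ K_a γ H² ⇒ H = √(2P_a/(K_a γ)).
H = √(2×145.3/(0.2911×15.6)) = 7.999 m.

8.00 m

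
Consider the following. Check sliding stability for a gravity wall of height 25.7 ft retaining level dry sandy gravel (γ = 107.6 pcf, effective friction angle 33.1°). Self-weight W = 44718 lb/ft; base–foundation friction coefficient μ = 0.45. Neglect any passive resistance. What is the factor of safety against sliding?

1.93

K_a = tan²(45° − 33.1°/2) = 0.2936.
P_a = ½K_aγH² = 0.5×0.2936×107.6×25.7² = 10430 lb/ft, acting at H/3 = 8.567 ft above the base.
FS_sliding = μW / P_a = 0.45×44718 / 10430 = 1.929.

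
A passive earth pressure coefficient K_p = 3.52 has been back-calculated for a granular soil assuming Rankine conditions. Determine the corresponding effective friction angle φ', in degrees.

K_p = (1+sin φ)/(1−sin φ) ⇒ sin φ = (K_p − 1)/(K_p + 1) = 0.5575.
φ = arcsin(0.5575) = 33.88°.

33.9°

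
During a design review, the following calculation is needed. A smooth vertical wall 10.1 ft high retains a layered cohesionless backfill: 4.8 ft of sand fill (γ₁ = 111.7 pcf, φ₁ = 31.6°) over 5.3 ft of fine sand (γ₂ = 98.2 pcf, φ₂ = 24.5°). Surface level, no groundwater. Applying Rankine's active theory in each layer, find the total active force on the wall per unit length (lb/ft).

2150 lb/ft

K_a1 = tan²(45°−31.6°/2) = 0.3123; K_a2 = tan²(45°−24.5°/2) = 0.4137.
Layer 1: σ at base = K_a1 γ₁ h₁ = 167.5 psf; P₁ = ½×167.5×4.8 = 401.9.
Layer 2: σ_v at top = γ₁h₁ = 536.2; σ_h top = K_a2×536.2 = 221.8; σ_h base = K_a2×(536.2+98.2×5.3) = 437.2.
P₂ = ½(221.8+437.2)×5.3 = 1746. Total P_a = 401.9+1746 = 2148 lb/ft.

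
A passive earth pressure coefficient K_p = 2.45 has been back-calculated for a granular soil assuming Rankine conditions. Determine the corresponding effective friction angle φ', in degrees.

24.9°

K_p = (1+sin φ)/(1−sin φ) ⇒ sin φ = (K_p − 1)/(K_p + 1) = 0.4203.
φ = arcsin(0.4203) = 24.85°.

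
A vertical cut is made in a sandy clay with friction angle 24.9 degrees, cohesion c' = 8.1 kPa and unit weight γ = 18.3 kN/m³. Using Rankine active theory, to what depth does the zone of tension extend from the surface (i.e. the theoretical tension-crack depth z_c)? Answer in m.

K_a = tan²(45° − 24.9°/2) = 0.4074; √K_a = 0.6383.
The active pressure is zero where K_a γ z = 2c√K_a, so z_c = 2c/(γ√K_a) = 2×8.1/(18.3×0.6383) = 1.387 m.

1.39 m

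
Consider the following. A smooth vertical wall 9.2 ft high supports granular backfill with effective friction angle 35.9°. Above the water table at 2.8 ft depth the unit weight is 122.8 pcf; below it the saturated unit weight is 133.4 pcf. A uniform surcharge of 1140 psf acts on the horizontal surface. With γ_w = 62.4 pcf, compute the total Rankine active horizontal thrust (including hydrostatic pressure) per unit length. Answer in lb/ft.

K_a = tan²(45° − φ/2) = 0.2607.
γ' = 133.4 − 62.4 = 71.00 pcf. h₂ = H − d_w = 6.4 ft.
σ'_h: at surface K_a·q = 297.2; at WT K_a(q+γd_w) = 386.9; at base K_a(q+γd_w+γ'h₂) = 505.4 psf.
P₁ = ½(297.2+386.9)×2.8 = 957.8; P₂ = ½(386.9+505.4)×6.4 = 2855; P_w = ½γ_w h₂² = 1278.
Total = 957.8+2855+1278 = 5091 lb/ft.

5090 lb/ft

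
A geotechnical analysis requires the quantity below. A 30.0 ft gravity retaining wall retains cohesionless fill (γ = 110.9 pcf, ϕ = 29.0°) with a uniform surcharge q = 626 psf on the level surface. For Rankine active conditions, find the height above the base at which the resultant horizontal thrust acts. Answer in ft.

K_a = 0.3470.
Triangular part P₁ = ½K_aγH² = 17320 at H/3 = 10.00 ft; rectangular part P₂ = K_a q H = 6516 at H/2 = 15.00 ft.
ȳ = (P₁·10.00 + P₂·15.00)/(P₁+P₂) = 11.37 ft.

11.4 ft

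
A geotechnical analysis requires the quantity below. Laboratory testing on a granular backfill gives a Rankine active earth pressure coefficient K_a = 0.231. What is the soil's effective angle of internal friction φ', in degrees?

38.7°

K_a = tan²(45° − φ/2) ⇒ 45° − φ/2 = arctan(√0.231) = 25.67°.
φ = 2(45° − 25.67°) = 38.66°.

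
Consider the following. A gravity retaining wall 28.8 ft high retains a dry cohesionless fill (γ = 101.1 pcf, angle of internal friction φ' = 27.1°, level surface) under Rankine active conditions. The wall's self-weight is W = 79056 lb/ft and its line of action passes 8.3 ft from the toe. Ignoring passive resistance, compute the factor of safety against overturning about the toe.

4.36

K_a = tan²(45° − 27.1°/2) = 0.3741.
P_a = ½K_aγH² = 0.5×0.3741×101.1×28.8² = 15680 lb/ft, acting at H/3 = 9.600 ft above the base.
Overturning moment M_o = P_a × H/3 = 15680 × 9.600 = 150600.
Resisting moment M_r = W × 8.3 = 79056 × 8.3 = 656200.
FS_overturning = M_r/M_o = 656200/150600 = 4.358.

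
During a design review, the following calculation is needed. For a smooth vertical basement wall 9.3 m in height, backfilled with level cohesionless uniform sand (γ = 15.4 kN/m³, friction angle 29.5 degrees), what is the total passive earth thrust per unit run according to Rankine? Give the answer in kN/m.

1960 kN/m

K_p = tan²(45° + φ/2) = 2.940.
P_p = ½ K_p γ H² = 0.5 × 2.940 × 15.4 × 9.3² = 1958 kN/m.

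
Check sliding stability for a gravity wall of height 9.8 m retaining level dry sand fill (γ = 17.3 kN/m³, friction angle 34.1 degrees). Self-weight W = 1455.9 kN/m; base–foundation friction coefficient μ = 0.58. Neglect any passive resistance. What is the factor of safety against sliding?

3.61

K_a = tan²(45° − 34.1°/2) = 0.2815.
P_a = ½K_aγH² = 0.5×0.2815×17.3×9.8² = 233.9 kN/m, acting at H/3 = 3.267 m above the base.
FS_sliding = μW / P_a = 0.58×1455.9 / 233.9 = 3.611.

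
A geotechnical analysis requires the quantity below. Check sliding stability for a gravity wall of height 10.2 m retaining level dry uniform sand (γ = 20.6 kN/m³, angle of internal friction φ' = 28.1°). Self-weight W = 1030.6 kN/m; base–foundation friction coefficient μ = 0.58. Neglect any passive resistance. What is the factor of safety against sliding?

K_a = tan²(45° − 28.1°/2) = 0.3596.
P_a = ½K_aγH² = 0.5×0.3596×20.6×10.2² = 385.4 kN/m, acting at H/3 = 3.400 m above the base.
FS_sliding = μW / P_a = 0.58×1030.6 / 385.4 = 1.551.

1.55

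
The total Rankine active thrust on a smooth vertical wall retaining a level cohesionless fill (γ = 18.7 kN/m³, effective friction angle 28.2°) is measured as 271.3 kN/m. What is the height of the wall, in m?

K_a = 0.3582. P_a = ½ K_a γ H² ⇒ H = √(2P_a/(K_a γ)).
H = √(2×271.3/(0.3582×18.7)) = 9.000 m.

9.00 m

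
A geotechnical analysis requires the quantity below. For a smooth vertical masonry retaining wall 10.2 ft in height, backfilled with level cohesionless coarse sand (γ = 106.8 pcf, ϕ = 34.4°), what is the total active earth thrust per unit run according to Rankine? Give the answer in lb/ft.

K_a = tan²(45° − φ/2) = 0.2780.
P_a = ½ K_a γ H² = 0.5 × 0.2780 × 106.8 × 10.2² = 1544 lb/ft.

1540 lb/ft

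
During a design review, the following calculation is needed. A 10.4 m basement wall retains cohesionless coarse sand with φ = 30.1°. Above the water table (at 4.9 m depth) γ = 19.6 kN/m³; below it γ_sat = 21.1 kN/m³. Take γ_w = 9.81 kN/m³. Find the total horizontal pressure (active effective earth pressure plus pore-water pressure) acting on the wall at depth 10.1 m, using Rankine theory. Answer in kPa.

K_a = (1 − sin φ)/(1 + sin φ) = 0.3320.
γ' = 21.1 − 9.81 = 11.29 kN/m³.
Effective vertical stress at 10.1 m: σ'_v = 19.6×4.9 + 11.29×5.20 = 154.7 kPa.
σ'_h = K_a σ'_v = 0.3320 × 154.7 = 51.38 kPa; u = γ_w × 5.20 = 51.01 kPa.
Total σ_h = 51.38 + 51.01 = 102.4 kPa.

102 kPa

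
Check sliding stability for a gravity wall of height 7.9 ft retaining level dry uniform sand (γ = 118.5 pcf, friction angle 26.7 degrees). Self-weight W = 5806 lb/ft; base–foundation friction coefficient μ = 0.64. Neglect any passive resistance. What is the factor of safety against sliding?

2.64

K_a = tan²(45° − 26.7°/2) = 0.3800.
P_a = ½K_aγH² = 0.5×0.3800×118.5×7.9² = 1405 lb/ft, acting at H/3 = 2.633 ft above the base.
FS_sliding = μW / P_a = 0.64×5806 / 1405 = 2.645.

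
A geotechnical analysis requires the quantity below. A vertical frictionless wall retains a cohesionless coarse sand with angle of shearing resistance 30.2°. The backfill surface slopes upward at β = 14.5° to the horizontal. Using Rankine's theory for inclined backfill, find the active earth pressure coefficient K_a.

0.367

K_a = cos β · (cos β − √(cos²β − cos²φ)) / (cos β + √(cos²β − cos²φ)).
cos β = 0.9681, cos φ = 0.8643, √(cos²β − cos²φ) = 0.4363.
K_a = 0.9681 × (0.9681 − 0.4363)/(0.9681 + 0.4363) = 0.3666.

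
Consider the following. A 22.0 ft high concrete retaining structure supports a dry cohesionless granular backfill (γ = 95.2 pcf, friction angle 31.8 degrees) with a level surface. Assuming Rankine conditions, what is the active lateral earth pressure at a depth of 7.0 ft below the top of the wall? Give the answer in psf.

K_a = (1 − sin φ)/(1 + sin φ) = 0.3098.
σ_h = K_a γ z = 0.3098 × 95.2 × 7.0 = 206.4 psf.

206 psf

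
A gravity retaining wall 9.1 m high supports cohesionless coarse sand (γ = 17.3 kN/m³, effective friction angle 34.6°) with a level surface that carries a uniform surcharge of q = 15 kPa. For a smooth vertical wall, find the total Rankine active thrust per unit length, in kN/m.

235 kN/m

K_a = tan²(45° − φ/2) = 0.2756.
Soil triangle: ½ K_a γ H² = 0.5×0.2756×17.3×9.1² = 197.4 kN/m.
Surcharge rectangle: K_a q H = 0.2756×15×9.1 = 37.62 kN/m.
Total = 197.4 + 37.62 = 235.1 kN/m.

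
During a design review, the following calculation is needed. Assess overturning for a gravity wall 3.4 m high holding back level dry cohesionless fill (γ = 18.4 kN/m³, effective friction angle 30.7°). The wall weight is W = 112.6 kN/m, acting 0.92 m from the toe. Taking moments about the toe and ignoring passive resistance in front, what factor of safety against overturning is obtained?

K_a = tan²(45° − 30.7°/2) = 0.3240.
P_a = ½K_aγH² = 0.5×0.3240×18.4×3.4² = 34.46 kN/m, acting at H/3 = 1.133 m above the base.
Overturning moment M_o = P_a × H/3 = 34.46 × 1.133 = 39.06.
Resisting moment M_r = W × 0.92 = 112.6 × 0.92 = 103.6.
FS_overturning = M_r/M_o = 103.6/39.06 = 2.652.

2.65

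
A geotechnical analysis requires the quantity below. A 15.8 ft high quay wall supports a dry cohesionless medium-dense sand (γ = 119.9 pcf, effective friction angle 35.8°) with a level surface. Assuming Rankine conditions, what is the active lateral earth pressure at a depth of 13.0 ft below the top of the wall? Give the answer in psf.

408 psf

K_a = (1 − sin φ)/(1 + sin φ) = 0.2619.
σ_h = K_a γ z = 0.2619 × 119.9 × 13.0 = 408.2 psf.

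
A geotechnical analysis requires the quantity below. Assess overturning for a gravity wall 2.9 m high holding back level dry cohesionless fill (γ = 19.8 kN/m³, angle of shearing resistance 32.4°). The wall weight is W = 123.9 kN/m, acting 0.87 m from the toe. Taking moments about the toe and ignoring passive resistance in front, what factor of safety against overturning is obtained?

K_a = tan²(45° − 32.4°/2) = 0.3022.
P_a = ½K_aγH² = 0.5×0.3022×19.8×2.9² = 25.16 kN/m, acting at H/3 = 0.9667 m above the base.
Overturning moment M_o = P_a × H/3 = 25.16 × 0.9667 = 24.32.
Resisting moment M_r = W × 0.87 = 123.9 × 0.87 = 107.8.
FS_overturning = M_r/M_o = 107.8/24.32 = 4.431.

4.43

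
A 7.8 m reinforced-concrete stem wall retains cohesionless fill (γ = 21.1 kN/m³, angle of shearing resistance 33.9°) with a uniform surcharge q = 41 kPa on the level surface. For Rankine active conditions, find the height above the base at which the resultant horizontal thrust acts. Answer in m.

K_a = 0.2839.
Triangular part P₁ = ½K_aγH² = 182.2 at H/3 = 2.600 m; rectangular part P₂ = K_a q H = 90.79 at H/2 = 3.900 m.
ȳ = (P₁·2.600 + P₂·3.900)/(P₁+P₂) = 3.032 m.

3.03 m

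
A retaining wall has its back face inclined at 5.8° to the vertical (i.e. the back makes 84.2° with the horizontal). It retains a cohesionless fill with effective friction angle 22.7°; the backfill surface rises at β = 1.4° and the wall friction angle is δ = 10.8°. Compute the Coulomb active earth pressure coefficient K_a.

K_a = sin²(α+φ) / [sin²α · sin(α−δ) · (1 + √{sin(φ+δ)sin(φ−β) / (sin(α−δ)sin(α+β))})²].
With α = 84.2°, φ = 22.7°, δ = 10.8°, β = 1.4°: K_a = 0.4540.

0.454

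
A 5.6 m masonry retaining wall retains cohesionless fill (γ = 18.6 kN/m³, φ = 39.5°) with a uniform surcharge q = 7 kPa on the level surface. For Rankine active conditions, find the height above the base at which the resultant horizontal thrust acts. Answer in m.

1.98 m

K_a = 0.2224.
Triangular part P₁ = ½K_aγH² = 64.87 at H/3 = 1.867 m; rectangular part P₂ = K_a q H = 8.719 at H/2 = 2.800 m.
ȳ = (P₁·1.867 + P₂·2.800)/(P₁+P₂) = 1.977 m.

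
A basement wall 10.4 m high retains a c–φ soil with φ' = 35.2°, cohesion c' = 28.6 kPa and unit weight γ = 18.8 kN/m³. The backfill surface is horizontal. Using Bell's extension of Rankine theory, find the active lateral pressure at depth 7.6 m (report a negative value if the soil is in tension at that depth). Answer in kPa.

K_a = (1 − sin φ)/(1 + sin φ) = 0.2687.
σ_a = K_a γ z − 2c√K_a = 0.2687×18.8×7.6 − 2×28.6×0.5184 = 8.740 kPa.

8.74 kPa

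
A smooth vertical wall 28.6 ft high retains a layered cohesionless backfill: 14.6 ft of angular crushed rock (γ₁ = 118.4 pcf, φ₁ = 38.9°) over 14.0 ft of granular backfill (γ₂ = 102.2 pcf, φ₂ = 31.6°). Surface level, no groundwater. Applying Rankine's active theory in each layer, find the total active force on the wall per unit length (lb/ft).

K_a1 = tan²(45°−38.9°/2) = 0.2285; K_a2 = tan²(45°−31.6°/2) = 0.3123.
Layer 1: σ at base = K_a1 γ₁ h₁ = 395.0 psf; P₁ = ½×395.0×14.6 = 2884.
Layer 2: σ_v at top = γ₁h₁ = 1729; σ_h top = K_a2×1729 = 539.9; σ_h base = K_a2×(1729+102.2×14.0) = 986.8.
P₂ = ½(539.9+986.8)×14.0 = 10690. Total P_a = 2884+10690 = 13570 lb/ft.

13600 lb/ft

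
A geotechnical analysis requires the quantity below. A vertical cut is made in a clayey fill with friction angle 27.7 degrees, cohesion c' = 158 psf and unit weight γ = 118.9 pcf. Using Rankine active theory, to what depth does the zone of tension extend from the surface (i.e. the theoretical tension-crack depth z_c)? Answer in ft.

K_a = tan²(45° − 27.7°/2) = 0.3653; √K_a = 0.6044.
The active pressure is zero where K_a γ z = 2c√K_a, so z_c = 2c/(γ√K_a) = 2×158/(118.9×0.6044) = 4.397 ft.

4.40 ft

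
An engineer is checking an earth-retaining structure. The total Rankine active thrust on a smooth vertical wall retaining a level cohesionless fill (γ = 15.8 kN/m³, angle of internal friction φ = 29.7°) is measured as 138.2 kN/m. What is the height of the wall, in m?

K_a = 0.3374. P_a = ½ K_a γ H² ⇒ H = √(2P_a/(K_a γ)).
H = √(2×138.2/(0.3374×15.8)) = 7.201 m.

7.20 m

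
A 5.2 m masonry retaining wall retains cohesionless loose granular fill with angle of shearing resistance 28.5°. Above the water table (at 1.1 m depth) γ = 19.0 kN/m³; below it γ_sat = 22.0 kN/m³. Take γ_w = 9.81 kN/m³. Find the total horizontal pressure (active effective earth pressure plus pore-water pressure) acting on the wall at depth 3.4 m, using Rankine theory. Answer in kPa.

K_a = (1 − sin φ)/(1 + sin φ) = 0.3540.
γ' = 22.0 − 9.81 = 12.19 kN/m³.
Effective vertical stress at 3.4 m: σ'_v = 19.0×1.1 + 12.19×2.30 = 48.94 kPa.
σ'_h = K_a σ'_v = 0.3540 × 48.94 = 17.32 kPa; u = γ_w × 2.30 = 22.56 kPa.
Total σ_h = 17.32 + 22.56 = 39.88 kPa.

39.9 kPa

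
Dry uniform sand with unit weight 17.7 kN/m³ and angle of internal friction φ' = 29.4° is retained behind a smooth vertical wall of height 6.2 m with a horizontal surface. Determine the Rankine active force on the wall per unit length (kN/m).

116 kN/m

K_a = tan²(45° − φ/2) = 0.3415.
P_a = ½ K_a γ H² = 0.5 × 0.3415 × 17.7 × 6.2² = 116.2 kN/m.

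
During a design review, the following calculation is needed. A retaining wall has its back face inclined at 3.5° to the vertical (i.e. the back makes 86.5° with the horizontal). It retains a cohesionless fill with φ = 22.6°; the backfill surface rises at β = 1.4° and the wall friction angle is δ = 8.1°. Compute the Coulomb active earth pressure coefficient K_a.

K_a = sin²(α+φ) / [sin²α · sin(α−δ) · (1 + √{sin(φ+δ)sin(φ−β) / (sin(α−δ)sin(α+β))})²].
With α = 86.5°, φ = 22.6°, δ = 8.1°, β = 1.4°: K_a = 0.4448.

0.445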